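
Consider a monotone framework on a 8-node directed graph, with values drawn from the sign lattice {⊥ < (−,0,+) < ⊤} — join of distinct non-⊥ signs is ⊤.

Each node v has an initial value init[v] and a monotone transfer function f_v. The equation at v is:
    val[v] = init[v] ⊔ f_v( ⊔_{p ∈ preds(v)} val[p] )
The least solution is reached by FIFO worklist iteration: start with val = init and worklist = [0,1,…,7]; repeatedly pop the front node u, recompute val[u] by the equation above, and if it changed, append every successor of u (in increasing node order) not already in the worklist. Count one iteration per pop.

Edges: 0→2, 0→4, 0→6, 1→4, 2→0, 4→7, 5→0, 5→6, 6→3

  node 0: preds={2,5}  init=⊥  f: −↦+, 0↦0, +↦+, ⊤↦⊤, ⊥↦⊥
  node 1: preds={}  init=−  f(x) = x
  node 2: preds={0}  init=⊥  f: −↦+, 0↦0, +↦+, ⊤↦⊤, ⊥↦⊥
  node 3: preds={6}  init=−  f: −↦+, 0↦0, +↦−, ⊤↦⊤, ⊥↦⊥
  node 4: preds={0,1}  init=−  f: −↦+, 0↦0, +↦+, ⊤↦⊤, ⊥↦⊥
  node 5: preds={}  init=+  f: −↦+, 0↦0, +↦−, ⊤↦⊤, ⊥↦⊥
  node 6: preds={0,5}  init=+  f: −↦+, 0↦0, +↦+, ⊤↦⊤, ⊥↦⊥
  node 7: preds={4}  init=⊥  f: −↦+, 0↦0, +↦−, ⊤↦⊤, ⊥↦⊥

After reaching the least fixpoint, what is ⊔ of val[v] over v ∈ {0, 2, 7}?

⊤

Iteration log — 9 steps:
  step 1. node 0  ⊔preds=+  new=+  old=⊥  +wl: 
  step 2. node 1  ⊔preds=⊥  new=−  stable
  step 3. node 2  ⊔preds=+  new=+  old=⊥  +wl: 0
  step 4. node 3  ⊔preds=+  new=−  stable
  step 5. node 4  ⊔preds=⊤  new=⊤  old=−  +wl: 
  step 6. node 5  ⊔preds=⊥  new=+  stable
  step 7. node 6  ⊔preds=+  new=+  stable
  step 8. node 7  ⊔preds=⊤  new=⊤  old=⊥  +wl: 
  step 9. node 0  ⊔preds=+  new=+  stable

Least fixpoint reached:
  node 0: +
  node 1: −
  node 2: +
  node 3: −
  node 4: ⊤
  node 5: +
  node 6: +
  node 7: ⊤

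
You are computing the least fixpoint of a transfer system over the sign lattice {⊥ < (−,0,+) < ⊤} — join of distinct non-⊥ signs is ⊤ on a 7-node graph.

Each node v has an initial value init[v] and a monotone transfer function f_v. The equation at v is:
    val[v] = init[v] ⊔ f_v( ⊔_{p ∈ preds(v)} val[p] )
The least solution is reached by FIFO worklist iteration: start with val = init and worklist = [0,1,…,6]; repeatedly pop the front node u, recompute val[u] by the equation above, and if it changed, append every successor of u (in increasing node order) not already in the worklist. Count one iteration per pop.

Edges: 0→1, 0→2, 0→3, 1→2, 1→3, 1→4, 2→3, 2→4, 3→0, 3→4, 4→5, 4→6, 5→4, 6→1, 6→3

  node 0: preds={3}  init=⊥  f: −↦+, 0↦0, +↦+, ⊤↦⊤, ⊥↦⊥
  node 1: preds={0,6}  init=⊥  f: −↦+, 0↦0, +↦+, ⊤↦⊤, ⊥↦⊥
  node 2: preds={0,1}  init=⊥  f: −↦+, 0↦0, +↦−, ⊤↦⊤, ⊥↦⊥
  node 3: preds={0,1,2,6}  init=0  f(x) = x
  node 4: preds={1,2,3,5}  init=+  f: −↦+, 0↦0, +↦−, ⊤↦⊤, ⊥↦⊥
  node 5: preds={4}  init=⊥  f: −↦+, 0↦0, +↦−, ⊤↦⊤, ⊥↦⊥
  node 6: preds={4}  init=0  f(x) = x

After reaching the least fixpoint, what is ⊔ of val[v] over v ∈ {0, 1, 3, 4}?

⊤

Worklist (16 pops):
  #1 pop 0: in=0 → 0 (was ⊥); enqueue []
  #2 pop 1: in=0 → 0 (was ⊥); enqueue []
  #3 pop 2: in=0 → 0 (was ⊥); enqueue []
  #4 pop 3: in=0 → 0 (no change)
  #5 pop 4: in=0 → ⊤ (was +); enqueue []
  #6 pop 5: in=⊤ → ⊤ (was ⊥); enqueue [4]
  #7 pop 6: in=⊤ → ⊤ (was 0); enqueue [1,3]
  #8 pop 4: in=⊤ → ⊤ (no change)
  #9 pop 1: in=⊤ → ⊤ (was 0); enqueue [2,4]
  #10 pop 3: in=⊤ → ⊤ (was 0); enqueue [0]
  #11 pop 2: in=⊤ → ⊤ (was 0); enqueue [3]
  #12 pop 4: in=⊤ → ⊤ (no change)
  #13 pop 0: in=⊤ → ⊤ (was 0); enqueue [1,2]
  #14 pop 3: in=⊤ → ⊤ (no change)
  #15 pop 1: in=⊤ → ⊤ (no change)
  #16 pop 2: in=⊤ → ⊤ (no change)

Fixpoint:
  val[0] = ⊤
  val[1] = ⊤
  val[2] = ⊤
  val[3] = ⊤
  val[4] = ⊤
  val[5] = ⊤
  val[6] = ⊤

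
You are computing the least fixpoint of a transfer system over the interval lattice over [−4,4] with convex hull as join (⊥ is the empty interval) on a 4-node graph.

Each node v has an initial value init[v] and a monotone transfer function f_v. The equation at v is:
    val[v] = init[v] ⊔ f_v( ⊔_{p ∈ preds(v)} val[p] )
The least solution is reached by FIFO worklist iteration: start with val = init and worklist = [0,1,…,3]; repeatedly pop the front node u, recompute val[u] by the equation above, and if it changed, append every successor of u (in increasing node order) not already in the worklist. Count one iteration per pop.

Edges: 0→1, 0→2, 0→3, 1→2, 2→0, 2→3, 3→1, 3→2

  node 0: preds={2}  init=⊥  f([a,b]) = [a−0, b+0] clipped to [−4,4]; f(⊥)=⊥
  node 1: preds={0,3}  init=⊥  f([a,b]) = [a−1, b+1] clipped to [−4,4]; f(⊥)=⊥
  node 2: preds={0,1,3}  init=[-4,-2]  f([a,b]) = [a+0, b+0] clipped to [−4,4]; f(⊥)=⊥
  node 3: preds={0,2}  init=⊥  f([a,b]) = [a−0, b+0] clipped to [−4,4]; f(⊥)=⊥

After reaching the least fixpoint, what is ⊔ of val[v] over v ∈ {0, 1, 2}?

[-4,4]

Iteration log — 28 steps:
  step 1. node 0  ⊔preds=[-4,-2]  new=[-4,-2]  old=⊥  +wl: 
  step 2. node 1  ⊔preds=[-4,-2]  new=[-4,-1]  old=⊥  +wl: 
  step 3. node 2  ⊔preds=[-4,-1]  new=[-4,-1]  old=[-4,-2]  +wl: 0
  step 4. node 3  ⊔preds=[-4,-1]  new=[-4,-1]  old=⊥  +wl: 1,2
  step 5. node 0  ⊔preds=[-4,-1]  new=[-4,-1]  old=[-4,-2]  +wl: 3
  step 6. node 1  ⊔preds=[-4,-1]  new=[-4,0]  old=[-4,-1]  +wl: 
  step 7. node 2  ⊔preds=[-4,0]  new=[-4,0]  old=[-4,-1]  +wl: 0
  step 8. node 3  ⊔preds=[-4,0]  new=[-4,0]  old=[-4,-1]  +wl: 1,2
  step 9. node 0  ⊔preds=[-4,0]  new=[-4,0]  old=[-4,-1]  +wl: 3
  step 10. node 1  ⊔preds=[-4,0]  new=[-4,1]  old=[-4,0]  +wl: 
  step 11. node 2  ⊔preds=[-4,1]  new=[-4,1]  old=[-4,0]  +wl: 0
  step 12. node 3  ⊔preds=[-4,1]  new=[-4,1]  old=[-4,0]  +wl: 1,2
  step 13. node 0  ⊔preds=[-4,1]  new=[-4,1]  old=[-4,0]  +wl: 3
  step 14. node 1  ⊔preds=[-4,1]  new=[-4,2]  old=[-4,1]  +wl: 
  step 15. node 2  ⊔preds=[-4,2]  new=[-4,2]  old=[-4,1]  +wl: 0
  step 16. node 3  ⊔preds=[-4,2]  new=[-4,2]  old=[-4,1]  +wl: 1,2
  step 17. node 0  ⊔preds=[-4,2]  new=[-4,2]  old=[-4,1]  +wl: 3
  step 18. node 1  ⊔preds=[-4,2]  new=[-4,3]  old=[-4,2]  +wl: 
  step 19. node 2  ⊔preds=[-4,3]  new=[-4,3]  old=[-4,2]  +wl: 0
  step 20. node 3  ⊔preds=[-4,3]  new=[-4,3]  old=[-4,2]  +wl: 1,2
  step 21. node 0  ⊔preds=[-4,3]  new=[-4,3]  old=[-4,2]  +wl: 3
  step 22. node 1  ⊔preds=[-4,3]  new=[-4,4]  old=[-4,3]  +wl: 
  step 23. node 2  ⊔preds=[-4,4]  new=[-4,4]  old=[-4,3]  +wl: 0
  step 24. node 3  ⊔preds=[-4,4]  new=[-4,4]  old=[-4,3]  +wl: 1,2
  step 25. node 0  ⊔preds=[-4,4]  new=[-4,4]  old=[-4,3]  +wl: 3
  step 26. node 1  ⊔preds=[-4,4]  new=[-4,4]  stable
  step 27. node 2  ⊔preds=[-4,4]  new=[-4,4]  stable
  step 28. node 3  ⊔preds=[-4,4]  new=[-4,4]  stable

Least fixpoint reached:
  node 0: [-4,4]
  node 1: [-4,4]
  node 2: [-4,4]
  node 3: [-4,4]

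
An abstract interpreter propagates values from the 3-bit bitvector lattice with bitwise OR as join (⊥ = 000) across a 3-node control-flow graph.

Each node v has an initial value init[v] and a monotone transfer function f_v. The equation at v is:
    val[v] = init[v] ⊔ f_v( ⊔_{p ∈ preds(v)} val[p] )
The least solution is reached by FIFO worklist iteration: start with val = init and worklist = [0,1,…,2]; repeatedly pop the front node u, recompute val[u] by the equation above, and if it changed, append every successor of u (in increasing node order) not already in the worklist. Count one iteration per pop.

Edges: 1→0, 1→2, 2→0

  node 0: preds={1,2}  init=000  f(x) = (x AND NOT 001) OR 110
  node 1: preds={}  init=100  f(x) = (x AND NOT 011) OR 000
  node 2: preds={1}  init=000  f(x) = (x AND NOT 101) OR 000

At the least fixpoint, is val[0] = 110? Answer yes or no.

yes

Iteration log — 3 steps:
  step 1. node 0  ⊔preds=100  new=110  old=000  +wl: 
  step 2. node 1  ⊔preds=000  new=100  stable
  step 3. node 2  ⊔preds=100  new=000  stable

Least fixpoint reached:
  node 0: 110
  node 1: 100
  node 2: 000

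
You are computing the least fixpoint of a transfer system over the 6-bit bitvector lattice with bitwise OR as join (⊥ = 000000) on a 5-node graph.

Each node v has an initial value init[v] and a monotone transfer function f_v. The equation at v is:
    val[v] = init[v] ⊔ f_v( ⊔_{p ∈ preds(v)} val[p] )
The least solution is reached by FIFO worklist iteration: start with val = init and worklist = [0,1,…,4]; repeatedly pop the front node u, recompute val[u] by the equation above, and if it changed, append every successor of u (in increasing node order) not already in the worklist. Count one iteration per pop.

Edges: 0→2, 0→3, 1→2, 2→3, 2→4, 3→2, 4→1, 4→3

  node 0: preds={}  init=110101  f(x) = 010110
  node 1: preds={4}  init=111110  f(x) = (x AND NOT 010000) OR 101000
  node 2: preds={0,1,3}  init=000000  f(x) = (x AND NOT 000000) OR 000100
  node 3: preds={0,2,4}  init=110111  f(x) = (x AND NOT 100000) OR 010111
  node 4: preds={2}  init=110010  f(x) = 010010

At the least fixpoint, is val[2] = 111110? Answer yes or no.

Worklist (6 pops):
  #1 pop 0: in=000000 → 110111 (was 110101); enqueue []
  #2 pop 1: in=110010 → 111110 (no change)
  #3 pop 2: in=111111 → 111111 (was 000000); enqueue []
  #4 pop 3: in=111111 → 111111 (was 110111); enqueue [2]
  #5 pop 4: in=111111 → 110010 (no change)
  #6 pop 2: in=111111 → 111111 (no change)

Fixpoint:
  val[0] = 110111
  val[1] = 111110
  val[2] = 111111
  val[3] = 111111
  val[4] = 110010

no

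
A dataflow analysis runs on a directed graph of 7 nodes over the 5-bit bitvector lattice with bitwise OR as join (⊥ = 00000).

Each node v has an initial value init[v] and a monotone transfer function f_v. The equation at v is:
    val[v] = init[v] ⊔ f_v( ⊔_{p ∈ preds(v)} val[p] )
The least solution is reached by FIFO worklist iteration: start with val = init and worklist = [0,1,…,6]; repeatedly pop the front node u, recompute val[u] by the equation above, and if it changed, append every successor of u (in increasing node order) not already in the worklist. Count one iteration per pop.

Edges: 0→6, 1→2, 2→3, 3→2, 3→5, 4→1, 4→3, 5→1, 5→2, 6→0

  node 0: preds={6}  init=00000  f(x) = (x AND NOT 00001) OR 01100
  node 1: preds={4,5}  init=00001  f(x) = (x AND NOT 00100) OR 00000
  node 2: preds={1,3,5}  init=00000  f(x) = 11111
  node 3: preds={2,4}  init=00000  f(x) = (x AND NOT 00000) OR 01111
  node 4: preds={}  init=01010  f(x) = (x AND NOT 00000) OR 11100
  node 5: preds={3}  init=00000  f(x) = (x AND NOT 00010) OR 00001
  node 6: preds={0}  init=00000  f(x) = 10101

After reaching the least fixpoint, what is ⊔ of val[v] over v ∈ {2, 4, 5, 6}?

Iteration log — 13 steps:
  step 1. node 0  ⊔preds=00000  new=01100  old=00000  +wl: 
  step 2. node 1  ⊔preds=01010  new=01011  old=00001  +wl: 
  step 3. node 2  ⊔preds=01011  new=11111  old=00000  +wl: 
  step 4. node 3  ⊔preds=11111  new=11111  old=00000  +wl: 2
  step 5. node 4  ⊔preds=00000  new=11110  old=01010  +wl: 1,3
  step 6. node 5  ⊔preds=11111  new=11101  old=00000  +wl: 
  step 7. node 6  ⊔preds=01100  new=10101  old=00000  +wl: 0
  step 8. node 2  ⊔preds=11111  new=11111  stable
  step 9. node 1  ⊔preds=11111  new=11011  old=01011  +wl: 2
  step 10. node 3  ⊔preds=11111  new=11111  stable
  step 11. node 0  ⊔preds=10101  new=11100  old=01100  +wl: 6
  step 12. node 2  ⊔preds=11111  new=11111  stable
  step 13. node 6  ⊔preds=11100  new=10101  stable

Least fixpoint reached:
  node 0: 11100
  node 1: 11011
  node 2: 11111
  node 3: 11111
  node 4: 11110
  node 5: 11101
  node 6: 10101

11111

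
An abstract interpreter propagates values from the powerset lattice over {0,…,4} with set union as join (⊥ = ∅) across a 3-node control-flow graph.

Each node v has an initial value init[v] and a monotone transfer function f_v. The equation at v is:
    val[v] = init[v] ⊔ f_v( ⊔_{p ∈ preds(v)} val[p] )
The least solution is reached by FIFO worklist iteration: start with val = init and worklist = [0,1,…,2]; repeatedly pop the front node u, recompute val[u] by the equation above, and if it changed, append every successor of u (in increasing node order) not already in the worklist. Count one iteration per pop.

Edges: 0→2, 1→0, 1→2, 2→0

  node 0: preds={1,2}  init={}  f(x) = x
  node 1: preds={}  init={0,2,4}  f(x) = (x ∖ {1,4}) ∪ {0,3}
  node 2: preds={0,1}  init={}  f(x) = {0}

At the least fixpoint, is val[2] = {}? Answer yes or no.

no

Trace (5 dequeues):
  [1] u=0 | in {0,2,4} | out {0,2,4} | prev {} | push {}
  [2] u=1 | in {} | out {0,2,3,4} | prev {0,2,4} | push {0}
  [3] u=2 | in {0,2,3,4} | out {0} | prev {} | push {}
  [4] u=0 | in {0,2,3,4} | out {0,2,3,4} | prev {0,2,4} | push {2}
  [5] u=2 | in {0,2,3,4} | out {0} | ==

Converged values:
  [0] {0,2,3,4}
  [1] {0,2,3,4}
  [2] {0}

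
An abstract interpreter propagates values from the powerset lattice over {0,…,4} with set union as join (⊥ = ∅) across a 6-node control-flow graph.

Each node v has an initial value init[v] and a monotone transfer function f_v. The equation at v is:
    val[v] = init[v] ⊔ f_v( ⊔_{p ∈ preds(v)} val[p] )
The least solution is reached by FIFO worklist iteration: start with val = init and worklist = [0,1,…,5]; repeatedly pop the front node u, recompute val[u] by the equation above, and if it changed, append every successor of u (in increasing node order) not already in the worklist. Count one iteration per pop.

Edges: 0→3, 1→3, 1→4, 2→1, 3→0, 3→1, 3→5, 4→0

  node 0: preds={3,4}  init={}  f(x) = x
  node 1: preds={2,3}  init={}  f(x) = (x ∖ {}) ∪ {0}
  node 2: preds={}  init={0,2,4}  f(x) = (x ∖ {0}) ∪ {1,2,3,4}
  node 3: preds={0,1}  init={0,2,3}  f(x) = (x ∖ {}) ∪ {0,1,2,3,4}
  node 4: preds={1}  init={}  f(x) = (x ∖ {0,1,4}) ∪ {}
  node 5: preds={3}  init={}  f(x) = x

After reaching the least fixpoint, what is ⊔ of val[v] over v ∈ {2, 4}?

Trace (10 dequeues):
  [1] u=0 | in {0,2,3} | out {0,2,3} | prev {} | push {}
  [2] u=1 | in {0,2,3,4} | out {0,2,3,4} | prev {} | push {}
  [3] u=2 | in {} | out {0,1,2,3,4} | prev {0,2,4} | push {1}
  [4] u=3 | in {0,2,3,4} | out {0,1,2,3,4} | prev {0,2,3} | push {0}
  [5] u=4 | in {0,2,3,4} | out {2,3} | prev {} | push {}
  [6] u=5 | in {0,1,2,3,4} | out {0,1,2,3,4} | prev {} | push {}
  [7] u=1 | in {0,1,2,3,4} | out {0,1,2,3,4} | prev {0,2,3,4} | push {3,4}
  [8] u=0 | in {0,1,2,3,4} | out {0,1,2,3,4} | prev {0,2,3} | push {}
  [9] u=3 | in {0,1,2,3,4} | out {0,1,2,3,4} | ==
  [10] u=4 | in {0,1,2,3,4} | out {2,3} | ==

Converged values:
  [0] {0,1,2,3,4}
  [1] {0,1,2,3,4}
  [2] {0,1,2,3,4}
  [3] {0,1,2,3,4}
  [4] {2,3}
  [5] {0,1,2,3,4}

{0,1,2,3,4}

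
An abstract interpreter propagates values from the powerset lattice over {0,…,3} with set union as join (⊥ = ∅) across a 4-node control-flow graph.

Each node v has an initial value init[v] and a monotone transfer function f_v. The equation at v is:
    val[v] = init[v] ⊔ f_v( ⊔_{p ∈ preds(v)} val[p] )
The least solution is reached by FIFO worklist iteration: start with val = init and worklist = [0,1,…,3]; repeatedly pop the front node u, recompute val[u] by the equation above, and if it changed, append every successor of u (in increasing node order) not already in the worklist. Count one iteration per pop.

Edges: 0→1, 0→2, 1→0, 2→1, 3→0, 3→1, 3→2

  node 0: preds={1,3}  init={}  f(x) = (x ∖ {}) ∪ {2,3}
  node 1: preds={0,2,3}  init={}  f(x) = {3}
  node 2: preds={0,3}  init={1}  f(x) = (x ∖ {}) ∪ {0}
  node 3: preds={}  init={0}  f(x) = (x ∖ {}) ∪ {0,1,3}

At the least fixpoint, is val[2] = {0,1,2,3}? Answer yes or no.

yes

Worklist (7 pops):
  #1 pop 0: in={0} → {0,2,3} (was {}); enqueue []
  #2 pop 1: in={0,1,2,3} → {3} (was {}); enqueue [0]
  #3 pop 2: in={0,2,3} → {0,1,2,3} (was {1}); enqueue [1]
  #4 pop 3: in={} → {0,1,3} (was {0}); enqueue [2]
  #5 pop 0: in={0,1,3} → {0,1,2,3} (was {0,2,3}); enqueue []
  #6 pop 1: in={0,1,2,3} → {3} (no change)
  #7 pop 2: in={0,1,2,3} → {0,1,2,3} (no change)

Fixpoint:
  val[0] = {0,1,2,3}
  val[1] = {3}
  val[2] = {0,1,2,3}
  val[3] = {0,1,3}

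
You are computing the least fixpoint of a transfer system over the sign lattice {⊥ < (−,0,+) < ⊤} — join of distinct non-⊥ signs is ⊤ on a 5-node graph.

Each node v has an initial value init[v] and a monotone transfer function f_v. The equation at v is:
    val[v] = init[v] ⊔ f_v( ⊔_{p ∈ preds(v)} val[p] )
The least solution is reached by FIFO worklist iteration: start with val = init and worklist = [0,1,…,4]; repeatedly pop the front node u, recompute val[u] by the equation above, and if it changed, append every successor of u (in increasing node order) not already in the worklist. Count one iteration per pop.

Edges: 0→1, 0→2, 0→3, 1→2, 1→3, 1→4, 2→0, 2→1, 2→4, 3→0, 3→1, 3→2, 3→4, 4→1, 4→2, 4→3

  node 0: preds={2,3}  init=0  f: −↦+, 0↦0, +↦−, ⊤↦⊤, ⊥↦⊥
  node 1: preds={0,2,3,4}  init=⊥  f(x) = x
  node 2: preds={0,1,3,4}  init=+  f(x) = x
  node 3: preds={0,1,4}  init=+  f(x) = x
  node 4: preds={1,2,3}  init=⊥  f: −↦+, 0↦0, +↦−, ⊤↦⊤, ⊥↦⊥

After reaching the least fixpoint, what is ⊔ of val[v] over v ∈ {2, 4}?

Trace (9 dequeues):
  [1] u=0 | in + | out ⊤ | prev 0 | push {}
  [2] u=1 | in ⊤ | out ⊤ | prev ⊥ | push {}
  [3] u=2 | in ⊤ | out ⊤ | prev + | push {0,1}
  [4] u=3 | in ⊤ | out ⊤ | prev + | push {2}
  [5] u=4 | in ⊤ | out ⊤ | prev ⊥ | push {3}
  [6] u=0 | in ⊤ | out ⊤ | ==
  [7] u=1 | in ⊤ | out ⊤ | ==
  [8] u=2 | in ⊤ | out ⊤ | ==
  [9] u=3 | in ⊤ | out ⊤ | ==

Converged values:
  [0] ⊤
  [1] ⊤
  [2] ⊤
  [3] ⊤
  [4] ⊤

⊤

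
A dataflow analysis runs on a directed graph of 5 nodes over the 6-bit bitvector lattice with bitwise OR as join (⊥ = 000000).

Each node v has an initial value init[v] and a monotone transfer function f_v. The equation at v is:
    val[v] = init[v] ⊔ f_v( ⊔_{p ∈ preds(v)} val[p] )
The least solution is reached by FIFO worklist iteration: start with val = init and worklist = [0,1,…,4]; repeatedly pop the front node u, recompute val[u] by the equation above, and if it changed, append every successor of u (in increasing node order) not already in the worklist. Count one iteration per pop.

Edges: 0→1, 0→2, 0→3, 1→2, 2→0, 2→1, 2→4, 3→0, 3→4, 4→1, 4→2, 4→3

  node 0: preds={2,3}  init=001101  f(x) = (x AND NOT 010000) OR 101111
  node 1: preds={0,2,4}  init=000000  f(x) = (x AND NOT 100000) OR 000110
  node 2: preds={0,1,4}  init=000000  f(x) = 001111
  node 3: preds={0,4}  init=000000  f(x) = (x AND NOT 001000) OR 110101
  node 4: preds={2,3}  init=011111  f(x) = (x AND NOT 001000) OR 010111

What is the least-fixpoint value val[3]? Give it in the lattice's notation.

110111

Iteration log — 9 steps:
  step 1. node 0  ⊔preds=000000  new=101111  old=001101  +wl: 
  step 2. node 1  ⊔preds=111111  new=011111  old=000000  +wl: 
  step 3. node 2  ⊔preds=111111  new=001111  old=000000  +wl: 0,1
  step 4. node 3  ⊔preds=111111  new=110111  old=000000  +wl: 
  step 5. node 4  ⊔preds=111111  new=111111  old=011111  +wl: 2,3
  step 6. node 0  ⊔preds=111111  new=101111  stable
  step 7. node 1  ⊔preds=111111  new=011111  stable
  step 8. node 2  ⊔preds=111111  new=001111  stable
  step 9. node 3  ⊔preds=111111  new=110111  stable

Least fixpoint reached:
  node 0: 101111
  node 1: 011111
  node 2: 001111
  node 3: 110111
  node 4: 111111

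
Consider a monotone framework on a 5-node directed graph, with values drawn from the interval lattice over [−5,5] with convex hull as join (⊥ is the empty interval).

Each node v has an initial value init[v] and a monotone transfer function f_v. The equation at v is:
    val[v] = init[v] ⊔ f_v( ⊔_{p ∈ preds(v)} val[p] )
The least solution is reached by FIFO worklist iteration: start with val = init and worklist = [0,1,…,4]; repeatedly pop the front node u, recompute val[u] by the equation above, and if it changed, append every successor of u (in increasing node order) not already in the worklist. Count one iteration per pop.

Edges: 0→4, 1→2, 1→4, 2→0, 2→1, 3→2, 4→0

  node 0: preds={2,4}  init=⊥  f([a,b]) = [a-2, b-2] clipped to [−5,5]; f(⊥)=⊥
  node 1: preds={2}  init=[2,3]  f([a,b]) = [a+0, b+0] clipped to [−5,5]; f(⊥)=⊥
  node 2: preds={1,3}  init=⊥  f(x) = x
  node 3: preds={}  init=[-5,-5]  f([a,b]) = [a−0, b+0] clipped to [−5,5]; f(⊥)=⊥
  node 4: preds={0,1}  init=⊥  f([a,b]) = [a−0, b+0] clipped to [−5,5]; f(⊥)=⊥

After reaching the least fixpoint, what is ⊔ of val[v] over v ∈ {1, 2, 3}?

[-5,3]

Trace (10 dequeues):
  [1] u=0 | in ⊥ | out ⊥ | ==
  [2] u=1 | in ⊥ | out [2,3] | ==
  [3] u=2 | in [-5,3] | out [-5,3] | prev ⊥ | push {0,1}
  [4] u=3 | in ⊥ | out [-5,-5] | ==
  [5] u=4 | in [2,3] | out [2,3] | prev ⊥ | push {}
  [6] u=0 | in [-5,3] | out [-5,1] | prev ⊥ | push {4}
  [7] u=1 | in [-5,3] | out [-5,3] | prev [2,3] | push {2}
  [8] u=4 | in [-5,3] | out [-5,3] | prev [2,3] | push {0}
  [9] u=2 | in [-5,3] | out [-5,3] | ==
  [10] u=0 | in [-5,3] | out [-5,1] | ==

Converged values:
  [0] [-5,1]
  [1] [-5,3]
  [2] [-5,3]
  [3] [-5,-5]
  [4] [-5,3]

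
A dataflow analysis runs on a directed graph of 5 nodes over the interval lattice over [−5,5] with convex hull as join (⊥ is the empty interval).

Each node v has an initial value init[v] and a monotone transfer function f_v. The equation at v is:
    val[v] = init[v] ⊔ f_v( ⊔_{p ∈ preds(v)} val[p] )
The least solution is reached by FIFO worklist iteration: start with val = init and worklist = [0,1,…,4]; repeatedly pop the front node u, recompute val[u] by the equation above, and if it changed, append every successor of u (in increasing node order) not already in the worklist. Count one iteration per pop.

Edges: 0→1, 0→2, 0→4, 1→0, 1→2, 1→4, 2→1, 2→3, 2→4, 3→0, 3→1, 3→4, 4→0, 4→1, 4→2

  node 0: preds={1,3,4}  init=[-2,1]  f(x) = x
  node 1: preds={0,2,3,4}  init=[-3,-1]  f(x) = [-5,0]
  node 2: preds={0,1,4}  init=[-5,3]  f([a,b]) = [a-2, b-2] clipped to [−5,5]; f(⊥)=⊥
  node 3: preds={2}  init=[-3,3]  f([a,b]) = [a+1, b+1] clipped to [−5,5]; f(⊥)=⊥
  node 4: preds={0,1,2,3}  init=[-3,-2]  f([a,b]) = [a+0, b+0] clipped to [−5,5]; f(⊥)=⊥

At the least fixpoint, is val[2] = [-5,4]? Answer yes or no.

Trace (9 dequeues):
  [1] u=0 | in [-3,3] | out [-3,3] | prev [-2,1] | push {}
  [2] u=1 | in [-5,3] | out [-5,0] | prev [-3,-1] | push {0}
  [3] u=2 | in [-5,3] | out [-5,3] | ==
  [4] u=3 | in [-5,3] | out [-4,4] | prev [-3,3] | push {1}
  [5] u=4 | in [-5,4] | out [-5,4] | prev [-3,-2] | push {2}
  [6] u=0 | in [-5,4] | out [-5,4] | prev [-3,3] | push {4}
  [7] u=1 | in [-5,4] | out [-5,0] | ==
  [8] u=2 | in [-5,4] | out [-5,3] | ==
  [9] u=4 | in [-5,4] | out [-5,4] | ==

Converged values:
  [0] [-5,4]
  [1] [-5,0]
  [2] [-5,3]
  [3] [-4,4]
  [4] [-5,4]

no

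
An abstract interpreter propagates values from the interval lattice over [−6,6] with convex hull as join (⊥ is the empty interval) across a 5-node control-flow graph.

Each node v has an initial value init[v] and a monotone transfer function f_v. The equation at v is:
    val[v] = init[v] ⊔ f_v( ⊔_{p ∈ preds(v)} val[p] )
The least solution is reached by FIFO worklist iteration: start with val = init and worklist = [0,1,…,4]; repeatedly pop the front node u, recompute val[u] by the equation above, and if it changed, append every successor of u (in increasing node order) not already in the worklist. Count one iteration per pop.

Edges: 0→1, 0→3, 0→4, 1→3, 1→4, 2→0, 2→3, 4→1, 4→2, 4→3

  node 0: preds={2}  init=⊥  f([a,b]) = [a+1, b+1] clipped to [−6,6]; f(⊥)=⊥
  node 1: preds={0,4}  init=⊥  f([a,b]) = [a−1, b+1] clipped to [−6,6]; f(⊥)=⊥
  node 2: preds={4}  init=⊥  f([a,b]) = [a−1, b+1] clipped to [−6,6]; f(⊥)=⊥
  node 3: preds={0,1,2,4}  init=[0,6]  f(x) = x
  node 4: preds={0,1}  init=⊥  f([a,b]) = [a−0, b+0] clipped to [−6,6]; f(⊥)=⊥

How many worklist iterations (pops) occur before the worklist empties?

Iteration log — 5 steps:
  step 1. node 0  ⊔preds=⊥  new=⊥  stable
  step 2. node 1  ⊔preds=⊥  new=⊥  stable
  step 3. node 2  ⊔preds=⊥  new=⊥  stable
  step 4. node 3  ⊔preds=⊥  new=[0,6]  stable
  step 5. node 4  ⊔preds=⊥  new=⊥  stable

Least fixpoint reached:
  node 0: ⊥
  node 1: ⊥
  node 2: ⊥
  node 3: [0,6]
  node 4: ⊥

5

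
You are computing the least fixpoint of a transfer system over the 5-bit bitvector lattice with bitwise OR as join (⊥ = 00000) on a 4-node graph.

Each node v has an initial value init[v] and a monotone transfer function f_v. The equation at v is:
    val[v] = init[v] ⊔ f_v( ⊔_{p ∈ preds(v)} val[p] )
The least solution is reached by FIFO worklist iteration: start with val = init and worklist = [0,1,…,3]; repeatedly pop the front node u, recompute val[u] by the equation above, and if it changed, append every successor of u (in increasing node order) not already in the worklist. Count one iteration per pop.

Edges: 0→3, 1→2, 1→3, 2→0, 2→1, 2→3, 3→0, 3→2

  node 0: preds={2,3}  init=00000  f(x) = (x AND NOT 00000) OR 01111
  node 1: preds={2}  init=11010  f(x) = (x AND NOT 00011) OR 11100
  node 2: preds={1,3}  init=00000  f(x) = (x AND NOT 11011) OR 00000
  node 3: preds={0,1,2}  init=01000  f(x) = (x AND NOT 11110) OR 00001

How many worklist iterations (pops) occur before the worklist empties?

7

Iteration log — 7 steps:
  step 1. node 0  ⊔preds=01000  new=01111  old=00000  +wl: 
  step 2. node 1  ⊔preds=00000  new=11110  old=11010  +wl: 
  step 3. node 2  ⊔preds=11110  new=00100  old=00000  +wl: 0,1
  step 4. node 3  ⊔preds=11111  new=01001  old=01000  +wl: 2
  step 5. node 0  ⊔preds=01101  new=01111  stable
  step 6. node 1  ⊔preds=00100  new=11110  stable
  step 7. node 2  ⊔preds=11111  new=00100  stable

Least fixpoint reached:
  node 0: 01111
  node 1: 11110
  node 2: 00100
  node 3: 01001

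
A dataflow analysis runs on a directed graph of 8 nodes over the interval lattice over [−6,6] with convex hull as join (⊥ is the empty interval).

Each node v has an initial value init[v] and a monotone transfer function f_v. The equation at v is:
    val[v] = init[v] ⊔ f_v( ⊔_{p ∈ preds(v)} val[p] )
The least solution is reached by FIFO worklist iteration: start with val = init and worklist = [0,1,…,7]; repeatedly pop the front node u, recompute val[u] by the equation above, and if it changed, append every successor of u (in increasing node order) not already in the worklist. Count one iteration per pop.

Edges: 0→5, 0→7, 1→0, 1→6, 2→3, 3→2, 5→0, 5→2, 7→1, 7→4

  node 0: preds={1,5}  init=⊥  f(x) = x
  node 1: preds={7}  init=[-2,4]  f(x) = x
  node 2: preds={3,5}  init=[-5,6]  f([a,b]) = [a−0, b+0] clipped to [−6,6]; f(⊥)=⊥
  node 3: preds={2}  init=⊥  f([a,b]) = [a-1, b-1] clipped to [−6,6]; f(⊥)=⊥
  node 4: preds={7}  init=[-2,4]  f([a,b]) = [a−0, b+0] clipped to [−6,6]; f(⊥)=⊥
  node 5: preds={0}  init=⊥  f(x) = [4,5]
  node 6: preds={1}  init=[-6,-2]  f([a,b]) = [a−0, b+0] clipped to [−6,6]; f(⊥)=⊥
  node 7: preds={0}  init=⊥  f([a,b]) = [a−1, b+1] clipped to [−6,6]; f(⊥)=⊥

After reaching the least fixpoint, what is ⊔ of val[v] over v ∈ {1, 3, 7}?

Worklist (43 pops):
  #1 pop 0: in=[-2,4] → [-2,4] (was ⊥); enqueue []
  #2 pop 1: in=⊥ → [-2,4] (no change)
  #3 pop 2: in=⊥ → [-5,6] (no change)
  #4 pop 3: in=[-5,6] → [-6,5] (was ⊥); enqueue [2]
  #5 pop 4: in=⊥ → [-2,4] (no change)
  #6 pop 5: in=[-2,4] → [4,5] (was ⊥); enqueue [0]
  #7 pop 6: in=[-2,4] → [-6,4] (was [-6,-2]); enqueue []
  #8 pop 7: in=[-2,4] → [-3,5] (was ⊥); enqueue [1,4]
  #9 pop 2: in=[-6,5] → [-6,6] (was [-5,6]); enqueue [3]
  #10 pop 0: in=[-2,5] → [-2,5] (was [-2,4]); enqueue [5,7]
  #11 pop 1: in=[-3,5] → [-3,5] (was [-2,4]); enqueue [0,6]
  #12 pop 4: in=[-3,5] → [-3,5] (was [-2,4]); enqueue []
  #13 pop 3: in=[-6,6] → [-6,5] (no change)
  #14 pop 5: in=[-2,5] → [4,5] (no change)
  #15 pop 7: in=[-2,5] → [-3,6] (was [-3,5]); enqueue [1,4]
  #16 pop 0: in=[-3,5] → [-3,5] (was [-2,5]); enqueue [5,7]
  #17 pop 6: in=[-3,5] → [-6,5] (was [-6,4]); enqueue []
  #18 pop 1: in=[-3,6] → [-3,6] (was [-3,5]); enqueue [0,6]
  #19 pop 4: in=[-3,6] → [-3,6] (was [-3,5]); enqueue []
  #20 pop 5: in=[-3,5] → [4,5] (no change)
  #21 pop 7: in=[-3,5] → [-4,6] (was [-3,6]); enqueue [1,4]
  #22 pop 0: in=[-3,6] → [-3,6] (was [-3,5]); enqueue [5,7]
  #23 pop 6: in=[-3,6] → [-6,6] (was [-6,5]); enqueue []
  #24 pop 1: in=[-4,6] → [-4,6] (was [-3,6]); enqueue [0,6]
  #25 pop 4: in=[-4,6] → [-4,6] (was [-3,6]); enqueue []
  #26 pop 5: in=[-3,6] → [4,5] (no change)
  #27 pop 7: in=[-3,6] → [-4,6] (no change)
  #28 pop 0: in=[-4,6] → [-4,6] (was [-3,6]); enqueue [5,7]
  #29 pop 6: in=[-4,6] → [-6,6] (no change)
  #30 pop 5: in=[-4,6] → [4,5] (no change)
  #31 pop 7: in=[-4,6] → [-5,6] (was [-4,6]); enqueue [1,4]
  #32 pop 1: in=[-5,6] → [-5,6] (was [-4,6]); enqueue [0,6]
  #33 pop 4: in=[-5,6] → [-5,6] (was [-4,6]); enqueue []
  #34 pop 0: in=[-5,6] → [-5,6] (was [-4,6]); enqueue [5,7]
  #35 pop 6: in=[-5,6] → [-6,6] (no change)
  #36 pop 5: in=[-5,6] → [4,5] (no change)
  #37 pop 7: in=[-5,6] → [-6,6] (was [-5,6]); enqueue [1,4]
  #38 pop 1: in=[-6,6] → [-6,6] (was [-5,6]); enqueue [0,6]
  #39 pop 4: in=[-6,6] → [-6,6] (was [-5,6]); enqueue []
  #40 pop 0: in=[-6,6] → [-6,6] (was [-5,6]); enqueue [5,7]
  #41 pop 6: in=[-6,6] → [-6,6] (no change)
  #42 pop 5: in=[-6,6] → [4,5] (no change)
  #43 pop 7: in=[-6,6] → [-6,6] (no change)

Fixpoint:
  val[0] = [-6,6]
  val[1] = [-6,6]
  val[2] = [-6,6]
  val[3] = [-6,5]
  val[4] = [-6,6]
  val[5] = [4,5]
  val[6] = [-6,6]
  val[7] = [-6,6]

[-6,6]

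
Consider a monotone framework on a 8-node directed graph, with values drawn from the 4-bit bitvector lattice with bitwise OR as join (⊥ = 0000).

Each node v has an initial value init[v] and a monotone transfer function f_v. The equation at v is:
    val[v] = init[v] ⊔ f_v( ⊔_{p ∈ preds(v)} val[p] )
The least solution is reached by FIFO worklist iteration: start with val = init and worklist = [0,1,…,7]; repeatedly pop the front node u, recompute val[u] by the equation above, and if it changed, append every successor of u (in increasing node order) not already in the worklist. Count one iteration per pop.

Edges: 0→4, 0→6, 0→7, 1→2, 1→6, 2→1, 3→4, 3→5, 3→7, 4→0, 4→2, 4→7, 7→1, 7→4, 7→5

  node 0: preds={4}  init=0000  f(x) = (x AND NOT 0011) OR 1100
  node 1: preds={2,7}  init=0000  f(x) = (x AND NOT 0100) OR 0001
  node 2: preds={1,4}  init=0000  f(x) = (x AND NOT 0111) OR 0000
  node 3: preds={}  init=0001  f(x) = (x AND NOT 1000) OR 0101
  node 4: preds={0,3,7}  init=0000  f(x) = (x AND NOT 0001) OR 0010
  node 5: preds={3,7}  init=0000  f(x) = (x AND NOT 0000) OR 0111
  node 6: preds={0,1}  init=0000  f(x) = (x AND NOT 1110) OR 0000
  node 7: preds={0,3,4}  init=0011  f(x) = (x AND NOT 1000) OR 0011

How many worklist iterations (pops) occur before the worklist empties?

Worklist (15 pops):
  #1 pop 0: in=0000 → 1100 (was 0000); enqueue []
  #2 pop 1: in=0011 → 0011 (was 0000); enqueue []
  #3 pop 2: in=0011 → 0000 (no change)
  #4 pop 3: in=0000 → 0101 (was 0001); enqueue []
  #5 pop 4: in=1111 → 1110 (was 0000); enqueue [0,2]
  #6 pop 5: in=0111 → 0111 (was 0000); enqueue []
  #7 pop 6: in=1111 → 0001 (was 0000); enqueue []
  #8 pop 7: in=1111 → 0111 (was 0011); enqueue [1,4,5]
  #9 pop 0: in=1110 → 1100 (no change)
  #10 pop 2: in=1111 → 1000 (was 0000); enqueue []
  #11 pop 1: in=1111 → 1011 (was 0011); enqueue [2,6]
  #12 pop 4: in=1111 → 1110 (no change)
  #13 pop 5: in=0111 → 0111 (no change)
  #14 pop 2: in=1111 → 1000 (no change)
  #15 pop 6: in=1111 → 0001 (no change)

Fixpoint:
  val[0] = 1100
  val[1] = 1011
  val[2] = 1000
  val[3] = 0101
  val[4] = 1110
  val[5] = 0111
  val[6] = 0001
  val[7] = 0111

15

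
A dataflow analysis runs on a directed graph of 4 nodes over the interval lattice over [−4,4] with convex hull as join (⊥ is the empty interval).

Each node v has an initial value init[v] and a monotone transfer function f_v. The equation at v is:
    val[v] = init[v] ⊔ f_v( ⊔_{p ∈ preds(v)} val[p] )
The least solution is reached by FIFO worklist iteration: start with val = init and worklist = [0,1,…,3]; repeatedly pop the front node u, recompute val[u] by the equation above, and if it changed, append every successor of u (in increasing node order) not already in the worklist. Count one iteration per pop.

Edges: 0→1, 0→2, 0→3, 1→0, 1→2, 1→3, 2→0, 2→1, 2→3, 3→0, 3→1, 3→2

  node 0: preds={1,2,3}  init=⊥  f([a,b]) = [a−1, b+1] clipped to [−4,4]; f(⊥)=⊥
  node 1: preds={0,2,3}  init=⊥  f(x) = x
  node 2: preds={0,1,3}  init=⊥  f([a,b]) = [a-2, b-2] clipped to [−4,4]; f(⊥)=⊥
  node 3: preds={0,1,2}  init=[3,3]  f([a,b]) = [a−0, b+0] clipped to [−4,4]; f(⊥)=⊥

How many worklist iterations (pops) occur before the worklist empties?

Worklist (15 pops):
  #1 pop 0: in=[3,3] → [2,4] (was ⊥); enqueue []
  #2 pop 1: in=[2,4] → [2,4] (was ⊥); enqueue [0]
  #3 pop 2: in=[2,4] → [0,2] (was ⊥); enqueue [1]
  #4 pop 3: in=[0,4] → [0,4] (was [3,3]); enqueue [2]
  #5 pop 0: in=[0,4] → [-1,4] (was [2,4]); enqueue [3]
  #6 pop 1: in=[-1,4] → [-1,4] (was [2,4]); enqueue [0]
  #7 pop 2: in=[-1,4] → [-3,2] (was [0,2]); enqueue [1]
  #8 pop 3: in=[-3,4] → [-3,4] (was [0,4]); enqueue [2]
  #9 pop 0: in=[-3,4] → [-4,4] (was [-1,4]); enqueue [3]
  #10 pop 1: in=[-4,4] → [-4,4] (was [-1,4]); enqueue [0]
  #11 pop 2: in=[-4,4] → [-4,2] (was [-3,2]); enqueue [1]
  #12 pop 3: in=[-4,4] → [-4,4] (was [-3,4]); enqueue [2]
  #13 pop 0: in=[-4,4] → [-4,4] (no change)
  #14 pop 1: in=[-4,4] → [-4,4] (no change)
  #15 pop 2: in=[-4,4] → [-4,2] (no change)

Fixpoint:
  val[0] = [-4,4]
  val[1] = [-4,4]
  val[2] = [-4,2]
  val[3] = [-4,4]

15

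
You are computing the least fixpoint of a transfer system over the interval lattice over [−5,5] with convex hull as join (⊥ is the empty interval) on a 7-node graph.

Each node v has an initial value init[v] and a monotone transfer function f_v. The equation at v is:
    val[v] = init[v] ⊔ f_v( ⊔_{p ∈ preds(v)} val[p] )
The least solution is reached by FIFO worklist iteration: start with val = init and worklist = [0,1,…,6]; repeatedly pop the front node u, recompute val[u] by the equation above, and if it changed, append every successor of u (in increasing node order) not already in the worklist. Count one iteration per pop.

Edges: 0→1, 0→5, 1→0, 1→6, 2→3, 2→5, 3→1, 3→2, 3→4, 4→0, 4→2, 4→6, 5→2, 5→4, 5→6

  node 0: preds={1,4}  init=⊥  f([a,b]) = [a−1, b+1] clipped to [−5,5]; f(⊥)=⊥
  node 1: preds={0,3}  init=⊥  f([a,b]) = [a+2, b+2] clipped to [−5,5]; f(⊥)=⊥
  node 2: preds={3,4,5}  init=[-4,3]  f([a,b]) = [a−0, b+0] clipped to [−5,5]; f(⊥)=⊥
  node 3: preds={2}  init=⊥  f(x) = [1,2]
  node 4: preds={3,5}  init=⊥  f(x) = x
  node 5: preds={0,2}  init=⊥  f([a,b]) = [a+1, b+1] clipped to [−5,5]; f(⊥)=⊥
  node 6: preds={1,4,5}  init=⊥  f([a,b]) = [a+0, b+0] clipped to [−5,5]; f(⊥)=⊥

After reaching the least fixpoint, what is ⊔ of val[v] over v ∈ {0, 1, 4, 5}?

[-4,5]

Worklist (25 pops):
  #1 pop 0: in=⊥ → ⊥ (no change)
  #2 pop 1: in=⊥ → ⊥ (no change)
  #3 pop 2: in=⊥ → [-4,3] (no change)
  #4 pop 3: in=[-4,3] → [1,2] (was ⊥); enqueue [1,2]
  #5 pop 4: in=[1,2] → [1,2] (was ⊥); enqueue [0]
  #6 pop 5: in=[-4,3] → [-3,4] (was ⊥); enqueue [4]
  #7 pop 6: in=[-3,4] → [-3,4] (was ⊥); enqueue []
  #8 pop 1: in=[1,2] → [3,4] (was ⊥); enqueue [6]
  #9 pop 2: in=[-3,4] → [-4,4] (was [-4,3]); enqueue [3,5]
  #10 pop 0: in=[1,4] → [0,5] (was ⊥); enqueue [1]
  #11 pop 4: in=[-3,4] → [-3,4] (was [1,2]); enqueue [0,2]
  #12 pop 6: in=[-3,4] → [-3,4] (no change)
  #13 pop 3: in=[-4,4] → [1,2] (no change)
  #14 pop 5: in=[-4,5] → [-3,5] (was [-3,4]); enqueue [4,6]
  #15 pop 1: in=[0,5] → [2,5] (was [3,4]); enqueue []
  #16 pop 0: in=[-3,5] → [-4,5] (was [0,5]); enqueue [1,5]
  #17 pop 2: in=[-3,5] → [-4,5] (was [-4,4]); enqueue [3]
  #18 pop 4: in=[-3,5] → [-3,5] (was [-3,4]); enqueue [0,2]
  #19 pop 6: in=[-3,5] → [-3,5] (was [-3,4]); enqueue []
  #20 pop 1: in=[-4,5] → [-2,5] (was [2,5]); enqueue [6]
  #21 pop 5: in=[-4,5] → [-3,5] (no change)
  #22 pop 3: in=[-4,5] → [1,2] (no change)
  #23 pop 0: in=[-3,5] → [-4,5] (no change)
  #24 pop 2: in=[-3,5] → [-4,5] (no change)
  #25 pop 6: in=[-3,5] → [-3,5] (no change)

Fixpoint:
  val[0] = [-4,5]
  val[1] = [-2,5]
  val[2] = [-4,5]
  val[3] = [1,2]
  val[4] = [-3,5]
  val[5] = [-3,5]
  val[6] = [-3,5]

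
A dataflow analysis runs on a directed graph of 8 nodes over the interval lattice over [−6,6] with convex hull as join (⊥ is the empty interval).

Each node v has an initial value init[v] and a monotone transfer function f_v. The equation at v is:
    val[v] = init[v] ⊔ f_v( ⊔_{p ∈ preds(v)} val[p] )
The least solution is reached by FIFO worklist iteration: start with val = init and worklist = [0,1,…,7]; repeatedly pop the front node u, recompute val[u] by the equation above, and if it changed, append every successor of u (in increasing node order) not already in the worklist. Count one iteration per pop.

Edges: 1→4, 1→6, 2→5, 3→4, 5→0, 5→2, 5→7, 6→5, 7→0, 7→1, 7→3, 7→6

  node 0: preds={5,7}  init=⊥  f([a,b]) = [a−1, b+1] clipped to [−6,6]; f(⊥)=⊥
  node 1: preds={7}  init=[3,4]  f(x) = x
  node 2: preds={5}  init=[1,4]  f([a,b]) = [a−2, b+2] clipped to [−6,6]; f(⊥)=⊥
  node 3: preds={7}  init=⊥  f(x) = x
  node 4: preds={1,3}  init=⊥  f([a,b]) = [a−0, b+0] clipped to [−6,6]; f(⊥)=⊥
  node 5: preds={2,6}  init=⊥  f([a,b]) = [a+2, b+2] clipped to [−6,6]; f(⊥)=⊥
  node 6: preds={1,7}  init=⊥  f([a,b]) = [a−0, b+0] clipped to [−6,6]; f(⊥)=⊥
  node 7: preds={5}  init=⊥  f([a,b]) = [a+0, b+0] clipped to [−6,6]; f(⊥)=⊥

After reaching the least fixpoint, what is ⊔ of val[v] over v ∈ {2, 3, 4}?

Worklist (16 pops):
  #1 pop 0: in=⊥ → ⊥ (no change)
  #2 pop 1: in=⊥ → [3,4] (no change)
  #3 pop 2: in=⊥ → [1,4] (no change)
  #4 pop 3: in=⊥ → ⊥ (no change)
  #5 pop 4: in=[3,4] → [3,4] (was ⊥); enqueue []
  #6 pop 5: in=[1,4] → [3,6] (was ⊥); enqueue [0,2]
  #7 pop 6: in=[3,4] → [3,4] (was ⊥); enqueue [5]
  #8 pop 7: in=[3,6] → [3,6] (was ⊥); enqueue [1,3,6]
  #9 pop 0: in=[3,6] → [2,6] (was ⊥); enqueue []
  #10 pop 2: in=[3,6] → [1,6] (was [1,4]); enqueue []
  #11 pop 5: in=[1,6] → [3,6] (no change)
  #12 pop 1: in=[3,6] → [3,6] (was [3,4]); enqueue [4]
  #13 pop 3: in=[3,6] → [3,6] (was ⊥); enqueue []
  #14 pop 6: in=[3,6] → [3,6] (was [3,4]); enqueue [5]
  #15 pop 4: in=[3,6] → [3,6] (was [3,4]); enqueue []
  #16 pop 5: in=[1,6] → [3,6] (no change)

Fixpoint:
  val[0] = [2,6]
  val[1] = [3,6]
  val[2] = [1,6]
  val[3] = [3,6]
  val[4] = [3,6]
  val[5] = [3,6]
  val[6] = [3,6]
  val[7] = [3,6]

[1,6]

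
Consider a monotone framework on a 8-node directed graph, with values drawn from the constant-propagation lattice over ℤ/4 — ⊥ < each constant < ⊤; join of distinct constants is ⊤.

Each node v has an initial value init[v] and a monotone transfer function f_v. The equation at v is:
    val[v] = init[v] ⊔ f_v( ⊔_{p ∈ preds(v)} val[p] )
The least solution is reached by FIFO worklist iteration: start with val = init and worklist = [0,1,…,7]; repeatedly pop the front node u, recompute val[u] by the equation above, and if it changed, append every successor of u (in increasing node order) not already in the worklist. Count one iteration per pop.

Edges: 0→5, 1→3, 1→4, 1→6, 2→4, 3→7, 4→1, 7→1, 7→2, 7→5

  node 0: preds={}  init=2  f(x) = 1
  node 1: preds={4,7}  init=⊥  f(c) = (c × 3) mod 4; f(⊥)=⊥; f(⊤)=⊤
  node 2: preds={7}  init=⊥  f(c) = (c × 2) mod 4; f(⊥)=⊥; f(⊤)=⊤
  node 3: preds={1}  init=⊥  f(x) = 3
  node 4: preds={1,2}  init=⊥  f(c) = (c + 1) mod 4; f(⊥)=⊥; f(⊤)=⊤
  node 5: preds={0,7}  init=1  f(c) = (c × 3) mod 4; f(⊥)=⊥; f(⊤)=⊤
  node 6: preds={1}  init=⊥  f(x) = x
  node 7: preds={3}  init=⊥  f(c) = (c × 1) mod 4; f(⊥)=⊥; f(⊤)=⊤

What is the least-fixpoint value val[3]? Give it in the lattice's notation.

3

Trace (18 dequeues):
  [1] u=0 | in ⊥ | out ⊤ | prev 2 | push {}
  [2] u=1 | in ⊥ | out ⊥ | ==
  [3] u=2 | in ⊥ | out ⊥ | ==
  [4] u=3 | in ⊥ | out 3 | prev ⊥ | push {}
  [5] u=4 | in ⊥ | out ⊥ | ==
  [6] u=5 | in ⊤ | out ⊤ | prev 1 | push {}
  [7] u=6 | in ⊥ | out ⊥ | ==
  [8] u=7 | in 3 | out 3 | prev ⊥ | push {1,2,5}
  [9] u=1 | in 3 | out 1 | prev ⊥ | push {3,4,6}
  [10] u=2 | in 3 | out 2 | prev ⊥ | push {}
  [11] u=5 | in ⊤ | out ⊤ | ==
  [12] u=3 | in 1 | out 3 | ==
  [13] u=4 | in ⊤ | out ⊤ | prev ⊥ | push {1}
  [14] u=6 | in 1 | out 1 | prev ⊥ | push {}
  [15] u=1 | in ⊤ | out ⊤ | prev 1 | push {3,4,6}
  [16] u=3 | in ⊤ | out 3 | ==
  [17] u=4 | in ⊤ | out ⊤ | ==
  [18] u=6 | in ⊤ | out ⊤ | prev 1 | push {}

Converged values:
  [0] ⊤
  [1] ⊤
  [2] 2
  [3] 3
  [4] ⊤
  [5] ⊤
  [6] ⊤
  [7] 3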